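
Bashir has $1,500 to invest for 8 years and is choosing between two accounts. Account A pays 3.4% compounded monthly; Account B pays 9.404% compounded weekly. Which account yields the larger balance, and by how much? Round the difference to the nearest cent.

Account B, by $1,212.59

Account A growth factor: (1 + 0.034/12)^96 ≈ 1.312082268; balance ≈ 1,968.1234.
Account B growth factor: (1 + 0.09404/52)^416 ≈ 2.120475907; balance ≈ 3,180.7139.
Account B is larger by 1,212.5905.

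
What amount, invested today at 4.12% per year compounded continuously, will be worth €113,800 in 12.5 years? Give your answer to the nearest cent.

€67,995.57

P = A·e^(−rt) = 113,800·e^(−0.515).
e^(−0.515) ≈ 0.597500594618, so P ≈ 67,995.5677.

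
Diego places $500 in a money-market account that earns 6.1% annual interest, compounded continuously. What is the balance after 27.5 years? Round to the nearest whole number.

$2,676

A = P·e^(rt) = 500·e^(0.061·27.5) = 500·e^1.6775.
e^1.6775 ≈ 5.352158835, so A ≈ 2,676.0794.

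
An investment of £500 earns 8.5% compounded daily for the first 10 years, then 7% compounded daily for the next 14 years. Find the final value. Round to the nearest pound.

£3,116

After 10 years at 8.5%: 500 × 2.339415338 ≈ 1,169.7077.
Then 14 years at 7%: 1,169.7077 × 2.6642059 ≈ 3,116.3421.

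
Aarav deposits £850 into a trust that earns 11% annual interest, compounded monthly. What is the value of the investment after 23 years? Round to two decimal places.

Growth factor = (1 + 0.11/12)^276 ≈ 12.40965187.
A ≈ 850 × 12.40965187 ≈ 10,548.2041.

£10,548.20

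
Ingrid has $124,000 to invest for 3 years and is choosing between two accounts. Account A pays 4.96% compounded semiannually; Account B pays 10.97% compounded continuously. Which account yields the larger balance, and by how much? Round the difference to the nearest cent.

A: (1 + 0.0248)^6 ≈ 1.15833639047, so 124,000 × 1.15833639047 ≈ 143,633.7124.
B: e^(0.1097·3) = e^0.3291 ≈ 1.38971682032, so 124,000 × 1.38971682032 ≈ 172,324.8857.
Difference ≈ 28,691.1733 in favor of B.

Account B, by $28,691.17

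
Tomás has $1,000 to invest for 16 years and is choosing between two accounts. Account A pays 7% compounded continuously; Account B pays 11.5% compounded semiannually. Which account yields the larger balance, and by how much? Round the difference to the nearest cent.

A: e^(0.07·16) = e^1.12 ≈ 3.064854203, so 1,000 × 3.064854203 ≈ 3,064.8542.
B: (1 + 0.0575)^32 ≈ 5.983730614, so 1,000 × 5.983730614 ≈ 5,983.7306.
Difference ≈ 2,918.8764 in favor of B.

Account B, by $2,918.88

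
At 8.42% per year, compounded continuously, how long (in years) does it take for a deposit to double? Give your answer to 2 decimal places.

e^(0.0842t) = 2, so 0.0842t = ln 2 ≈ 0.69315.
t ≈ 0.69315/0.0842 ≈ 8.2322.

8.23 years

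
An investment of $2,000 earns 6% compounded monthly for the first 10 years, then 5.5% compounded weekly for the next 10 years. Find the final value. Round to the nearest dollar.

Phase 1: 2,000·(1 + 0.005)^120 ≈ 3,638.7935.
Phase 2: 3,638.7935·(1 + 0.055/52)^520 ≈ 6,305.1168.

$6,305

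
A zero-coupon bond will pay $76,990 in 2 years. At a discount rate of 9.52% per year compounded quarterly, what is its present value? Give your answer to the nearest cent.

Growth factor = (1 + 0.0238)^8 ≈ 1.2070381638.
P = 76,990/1.2070381638 ≈ 63,784.2301.

$63,784.23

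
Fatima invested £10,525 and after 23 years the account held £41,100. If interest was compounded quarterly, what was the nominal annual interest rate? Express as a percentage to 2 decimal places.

5.97%

(1 + r/4)^92 = 41,100/10,525 = 3.90499.
1 + r/4 = 3.90499^(1/92) ≈ 1.014917, so r/4 ≈ 0.0149173.
r ≈ 4·0.0149173 = 5.96691%.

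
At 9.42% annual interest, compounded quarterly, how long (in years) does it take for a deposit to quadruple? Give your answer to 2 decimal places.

(1 + 0.02355)^(4t) = 4.
4t = ln 4 / ln(1 + 0.02355) ≈ 1.3863/0.023277 ≈ 59.5565.
t ≈ 14.8891.

14.89 years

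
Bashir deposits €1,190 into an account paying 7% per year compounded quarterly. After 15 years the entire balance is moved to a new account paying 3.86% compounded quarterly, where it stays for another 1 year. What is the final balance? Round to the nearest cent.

€3,501.83

After 15 years at 7%: 1,190 × 2.831816278 ≈ 3,369.8614.
Then 1 years at 3.86%: 3,369.8614 × 1.039162338 ≈ 3,501.8330.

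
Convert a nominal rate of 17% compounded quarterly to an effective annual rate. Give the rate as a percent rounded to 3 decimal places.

18.115%

EAR = (1 + 17%/4)^4 − 1 = (1 + 0.0425)^4 − 1.
(1 + 0.0425)^4 ≈ 1.181148, so EAR ≈ 18.11478%.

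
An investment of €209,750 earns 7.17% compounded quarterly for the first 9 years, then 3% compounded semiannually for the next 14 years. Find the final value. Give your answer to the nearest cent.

After 9 years at 7.17%: 209,750 × 1.89569342594 ≈ 397,621.6961.
Then 14 years at 3%: 397,621.6961 × 1.5172221801 ≈ 603,280.4566.

€603,280.46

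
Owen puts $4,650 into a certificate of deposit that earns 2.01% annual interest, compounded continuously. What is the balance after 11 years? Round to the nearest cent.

A = P·e^(rt) = 4,650·e^(0.0201·11) = 4,650·e^0.2211.
e^0.2211 ≈ 1.247448169, so A ≈ 5,800.6340.

$5,800.63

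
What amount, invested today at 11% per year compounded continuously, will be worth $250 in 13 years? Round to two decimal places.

$59.83

P = A·e^(−rt) = 250·e^(−1.43).
e^(−1.43) ≈ 0.239308922, so P ≈ 59.8272.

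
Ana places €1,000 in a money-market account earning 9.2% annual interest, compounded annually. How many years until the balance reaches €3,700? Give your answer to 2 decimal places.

We need (1 + 0.092)^t = 3.7, so t = ln 3.7 / ln 1.092 ≈ 14.8656.

14.87 years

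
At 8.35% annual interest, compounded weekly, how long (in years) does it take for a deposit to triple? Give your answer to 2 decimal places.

(1 + 0.00160577)^(52t) = 3.
52t = ln 3 / ln(1 + 0.00160577) ≈ 1.0986/0.00160448 ≈ 684.7149.
t ≈ 13.1676.

13.17 years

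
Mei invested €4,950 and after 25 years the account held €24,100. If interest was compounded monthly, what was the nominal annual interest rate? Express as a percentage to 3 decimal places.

6.348%

The 300-period growth factor is 24,100/4,950 = 4.86869.
r/12 = 4.86869^(1/300) − 1 ≈ 0.00529002, so r ≈ 12·0.00529002 = 6.34803%.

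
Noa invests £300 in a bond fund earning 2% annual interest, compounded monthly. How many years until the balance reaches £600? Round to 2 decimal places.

We need (1 + 0.00166667)^(12t) = 2, so 12t = ln 2 / ln 1.001667 ≈ 416.2348.
t ≈ 416.2348/12 = 34.6862 years.

34.69 years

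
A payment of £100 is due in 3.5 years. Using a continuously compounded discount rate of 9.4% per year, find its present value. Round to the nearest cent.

£71.96

P = A·e^(−rt) = 100·e^(−0.329).
e^(−0.329) ≈ 0.71964302, so P ≈ 71.9643.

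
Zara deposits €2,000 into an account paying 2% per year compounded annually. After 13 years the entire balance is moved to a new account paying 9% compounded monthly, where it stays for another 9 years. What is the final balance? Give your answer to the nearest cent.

€5,798.27

After 13 years at 2%: 2,000 × 1.29360663 ≈ 2,587.2133.
Then 9 years at 9%: 2,587.2133 × 2.241124172 ≈ 5,798.2662.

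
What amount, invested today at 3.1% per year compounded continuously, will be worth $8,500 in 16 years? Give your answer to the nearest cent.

P = A·e^(−rt) = 8,500·e^(−0.496).
e^(−0.496) ≈ 0.6089616411, so P ≈ 5,176.1739.

$5,176.17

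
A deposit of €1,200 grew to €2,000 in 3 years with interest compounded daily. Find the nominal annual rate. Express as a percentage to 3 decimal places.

(1 + r/365)^1095 = 2,000/1,200 = 1.66667.
1 + r/365 = 1.66667^(1/1095) ≈ 1.000467, so r/365 ≈ 0.000466616.
r ≈ 365·0.000466616 = 17.03149%.

17.031%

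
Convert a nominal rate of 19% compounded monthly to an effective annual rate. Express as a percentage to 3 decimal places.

20.745%

One year is 12 periods at 0.0158333 each: (1 + 0.0158333)^12 ≈ 1.207451.
EAR = 1.207451 − 1 ≈ 20.74510%.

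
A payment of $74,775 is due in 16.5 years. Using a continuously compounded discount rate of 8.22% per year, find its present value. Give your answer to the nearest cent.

P = A·e^(−rt) = 74,775·e^(−1.3563).
e^(−1.3563) ≈ 0.25761218084, so P ≈ 19,262.9508.

$19,262.95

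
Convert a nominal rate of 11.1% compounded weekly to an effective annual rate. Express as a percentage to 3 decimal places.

11.726%

EAR = (1 + 11.1%/52)^52 − 1 = (1 + 0.00213462)^52 − 1.
(1 + 0.00213462)^52 ≈ 1.117263, so EAR ≈ 11.72627%.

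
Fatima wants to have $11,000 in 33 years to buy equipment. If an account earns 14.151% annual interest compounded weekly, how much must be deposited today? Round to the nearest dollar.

Growth factor = (1 + 0.14151/52)^1716 ≈ 106.00511974.
P = 11,000/106.00511974 ≈ 103.7686.

$104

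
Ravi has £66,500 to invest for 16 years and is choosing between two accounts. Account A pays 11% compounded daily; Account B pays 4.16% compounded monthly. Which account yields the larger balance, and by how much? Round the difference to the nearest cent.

Account A, by £257,187.23

A: (1 + 0.11/365)^5840 ≈ 5.8108964181, so 66,500 × 5.8108964181 ≈ 386,424.6118.
B: (1 + 0.0416/12)^192 ≈ 1.94341931038, so 66,500 × 1.94341931038 ≈ 129,237.3841.
Difference ≈ 257,187.2277 in favor of A.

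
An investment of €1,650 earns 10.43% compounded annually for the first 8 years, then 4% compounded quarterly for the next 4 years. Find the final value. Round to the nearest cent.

Phase 1: 1,650·(1 + 0.1043)^8 ≈ 3,649.0559.
Phase 2: 3,649.0559·(1 + 0.01)^16 ≈ 4,278.8051.

€4,278.81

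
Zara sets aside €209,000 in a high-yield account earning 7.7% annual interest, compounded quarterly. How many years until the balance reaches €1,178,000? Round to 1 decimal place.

22.7 years

We need (1 + 0.01925)^(4t) = 5.6364, so 4t = ln 5.6364 / ln 1.01925 ≈ 90.6925.
t ≈ 90.6925/4 = 22.6731 years.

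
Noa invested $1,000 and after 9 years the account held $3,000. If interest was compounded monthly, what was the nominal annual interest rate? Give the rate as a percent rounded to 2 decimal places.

The 108-period growth factor is 3,000/1,000 = 3.
r/12 = 3^(1/108) − 1 ≈ 0.0102243, so r ≈ 12·0.0102243 = 12.26910%.

12.27%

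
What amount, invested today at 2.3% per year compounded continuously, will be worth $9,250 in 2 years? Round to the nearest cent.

$8,834.14

P = A·e^(−rt) = 9,250·e^(−0.046).
e^(−0.046) ≈ 0.9550419622, so P ≈ 8,834.1382.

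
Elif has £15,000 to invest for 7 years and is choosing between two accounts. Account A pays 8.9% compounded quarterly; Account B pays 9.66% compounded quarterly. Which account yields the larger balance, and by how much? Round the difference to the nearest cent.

Account A growth factor: (1 + 0.02225)^28 ≈ 1.8518224223; balance ≈ 27,777.3363.
Account B growth factor: (1 + 0.02415)^28 ≈ 1.9506526471; balance ≈ 29,259.7897.
Account B is larger by 1,482.4534.

Account B, by £1,482.45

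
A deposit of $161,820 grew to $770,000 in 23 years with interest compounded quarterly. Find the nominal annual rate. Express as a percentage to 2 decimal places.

6.84%

The 92-period growth factor is 770,000/161,820 = 4.75837.
r/4 = 4.75837^(1/92) − 1 ≈ 0.0171001, so r ≈ 4·0.0171001 = 6.84002%.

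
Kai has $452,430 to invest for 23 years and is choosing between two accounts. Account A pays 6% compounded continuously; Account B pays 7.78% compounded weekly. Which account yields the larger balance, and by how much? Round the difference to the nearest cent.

A: e^(0.06·23) = e^1.38 ≈ 3.974901627495, so 452,430 × 3.974901627495 ≈ 1,798,364.7433.
B: (1 + 0.0778/52)^1196 ≈ 5.977860480919, so 452,430 × 5.977860480919 ≈ 2,704,563.4174.
Difference ≈ 906,198.6741 in favor of B.

Account B, by $906,198.67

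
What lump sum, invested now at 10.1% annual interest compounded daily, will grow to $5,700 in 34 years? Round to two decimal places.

$183.96

Growth factor = (1 + 0.101/365)^12410 ≈ 30.98567412.
P = 5,700/30.98567412 ≈ 183.9560.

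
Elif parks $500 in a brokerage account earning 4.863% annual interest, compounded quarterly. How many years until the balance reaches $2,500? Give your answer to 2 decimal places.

33.30 years

We need (1 + 0.0121575)^(4t) = 5, so 4t = ln 5 / ln 1.012158 ≈ 133.1854.
t ≈ 133.1854/4 = 33.2964 years.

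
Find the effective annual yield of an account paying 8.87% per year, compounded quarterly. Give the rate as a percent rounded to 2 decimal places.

9.17%

EAR = (1 + 8.87%/4)^4 − 1 = (1 + 0.022175)^4 − 1.
(1 + 0.022175)^4 ≈ 1.091694, so EAR ≈ 9.16942%.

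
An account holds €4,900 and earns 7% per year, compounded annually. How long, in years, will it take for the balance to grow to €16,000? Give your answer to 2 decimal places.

17.49 years

We need (1 + 0.07)^t = 3.2653, so t = ln 3.2653 / ln 1.07 ≈ 17.4901.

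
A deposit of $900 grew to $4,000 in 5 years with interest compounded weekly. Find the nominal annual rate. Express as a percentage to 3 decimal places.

The 260-period growth factor is 4,000/900 = 4.44444.
r/52 = 4.44444^(1/260) − 1 ≈ 0.00575362, so r ≈ 52·0.00575362 = 29.91884%.

29.919%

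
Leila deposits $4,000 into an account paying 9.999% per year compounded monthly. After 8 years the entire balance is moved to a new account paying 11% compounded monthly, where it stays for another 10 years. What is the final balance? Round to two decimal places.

$26,519.73

Phase 1: 4,000·(1 + 0.0083325)^96 ≈ 8,871.9986.
Phase 2: 8,871.9986·(1 + 0.11/12)^120 ≈ 26,519.7311.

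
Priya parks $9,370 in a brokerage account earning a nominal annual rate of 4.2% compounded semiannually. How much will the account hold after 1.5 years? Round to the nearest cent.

$9,972.79

Periodic rate = 4.2%/2 = 0.021; periods = 2·1.5 = 3.
A = 9,370·(1 + 0.021)^3 ≈ 9,370·1.064332261 ≈ 9,972.7933.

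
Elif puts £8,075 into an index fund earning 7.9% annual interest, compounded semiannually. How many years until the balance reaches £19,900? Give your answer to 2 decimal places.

11.64 years

(1 + 0.0395)^(2t) = 19,900/8,075 = 2.4644.
2t·ln(1 + 0.0395) = ln(2.4644); 2t = 0.90195/0.0387398 ≈ 23.2822.
t ≈ 11.6411 years.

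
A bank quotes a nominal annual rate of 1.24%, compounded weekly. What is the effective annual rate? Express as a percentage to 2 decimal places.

1.25%

EAR = (1 + 1.24%/52)^52 − 1 = (1 + 0.000238462)^52 − 1.
(1 + 0.000238462)^52 ≈ 1.012476, so EAR ≈ 1.24757%.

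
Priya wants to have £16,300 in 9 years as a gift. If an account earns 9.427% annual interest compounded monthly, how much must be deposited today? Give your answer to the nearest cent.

Periodic rate = 9.427%/12 = 0.00785583; 108 periods.
P = 16,300/(1 + 0.09427/12)^108 ≈ 16,300/2.3282450558 ≈ 7,000.9813.

£7,000.98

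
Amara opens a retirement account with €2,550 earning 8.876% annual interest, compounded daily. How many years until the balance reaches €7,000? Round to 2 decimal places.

We need (1 + 0.000243178)^(365t) = 2.7451, so 365t = ln 2.7451 / ln 1.000243 ≈ 4153.0863.
t ≈ 4153.0863/365 = 11.3783 years.

11.38 years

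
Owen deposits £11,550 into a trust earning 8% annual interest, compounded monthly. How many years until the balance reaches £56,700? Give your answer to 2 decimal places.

(1 + 0.00666667)^(12t) = 56,700/11,550 = 4.9091.
12t·ln(1 + 0.00666667) = ln(4.9091); 12t = 1.5911/0.00664454 ≈ 239.4580.
t ≈ 19.9548 years.

19.95 years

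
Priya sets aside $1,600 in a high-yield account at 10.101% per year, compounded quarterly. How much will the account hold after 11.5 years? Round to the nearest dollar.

$5,039

Growth factor = (1 + 0.0252525)^46 ≈ 3.149332391.
A ≈ 1,600 × 3.149332391 ≈ 5,038.9318.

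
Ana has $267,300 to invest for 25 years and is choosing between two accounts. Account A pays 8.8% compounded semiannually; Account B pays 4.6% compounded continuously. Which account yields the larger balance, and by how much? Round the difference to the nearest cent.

Account A growth factor: (1 + 0.044)^50 ≈ 8.610431841786; balance ≈ 2,301,568.4313.
Account B growth factor: e^(0.046·25) = e^1.15 ≈ 3.15819290969; balance ≈ 844,184.9648.
Account A is larger by 1,457,383.4665.

Account A, by $1,457,383.47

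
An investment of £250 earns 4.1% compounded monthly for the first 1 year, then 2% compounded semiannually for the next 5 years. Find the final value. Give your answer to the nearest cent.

£287.69

Phase 1: 250·(1 + 0.041/12)^12 ≈ 260.4448.
Phase 2: 260.4448·(1 + 0.01)^10 ≈ 287.6931.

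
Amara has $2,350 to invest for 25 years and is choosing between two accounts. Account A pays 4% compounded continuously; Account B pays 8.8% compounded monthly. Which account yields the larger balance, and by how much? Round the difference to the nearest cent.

A: e^(0.04·25) = e^1 ≈ 2.718281828, so 2,350 × 2.718281828 ≈ 6,387.9623.
B: (1 + 0.088/12)^300 ≈ 8.9528557064, so 2,350 × 8.9528557064 ≈ 21,039.2109.
Difference ≈ 14,651.2486 in favor of B.

Account B, by $14,651.25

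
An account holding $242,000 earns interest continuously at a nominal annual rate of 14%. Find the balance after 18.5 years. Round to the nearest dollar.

$3,225,805

A = P·e^(rt) = 242,000·e^(0.14·18.5) = 242,000·e^2.59.
e^2.59 ≈ 13.3297716032, so A ≈ 3,225,804.7280.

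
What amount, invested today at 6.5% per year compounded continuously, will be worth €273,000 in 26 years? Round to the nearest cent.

€50,373.83

P = A·e^(−rt) = 273,000·e^(−1.69).
e^(−1.69) ≈ 0.184519523993, so P ≈ 50,373.8301.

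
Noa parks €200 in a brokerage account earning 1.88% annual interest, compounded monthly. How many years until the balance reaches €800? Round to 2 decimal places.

73.80 years

We need (1 + 0.00156667)^(12t) = 4, so 12t = ln 4 / ln 1.001567 ≈ 885.5617.
t ≈ 885.5617/12 = 73.7968 years.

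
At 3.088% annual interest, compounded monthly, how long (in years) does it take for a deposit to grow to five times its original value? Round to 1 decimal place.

52.2 years

(1 + 0.00257333)^(12t) = 5.
12t = ln 5 / ln(1 + 0.00257333) ≈ 1.6094/0.00257003 ≈ 626.2336.
t ≈ 52.1861.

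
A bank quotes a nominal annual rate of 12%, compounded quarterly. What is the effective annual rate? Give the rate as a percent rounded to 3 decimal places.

12.551%

One year is 4 periods at 0.03 each: (1 + 0.03)^4 ≈ 1.125509.
EAR = 1.125509 − 1 ≈ 12.55088%.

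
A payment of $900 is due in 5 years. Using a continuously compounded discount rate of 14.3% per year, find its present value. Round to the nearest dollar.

$440

P = A·e^(−rt) = 900·e^(−0.715).
e^(−0.715) ≈ 0.489192112, so P ≈ 440.2729.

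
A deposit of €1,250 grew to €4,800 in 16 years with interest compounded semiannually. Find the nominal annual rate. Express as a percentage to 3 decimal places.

The 32-period growth factor is 4,800/1,250 = 3.84.
r/2 = 3.84^(1/32) − 1 ≈ 0.0429425, so r ≈ 2·0.0429425 = 8.58849%.

8.588%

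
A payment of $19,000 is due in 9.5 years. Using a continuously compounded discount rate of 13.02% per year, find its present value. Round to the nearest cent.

$5,515.37

P = A·e^(−rt) = 19,000·e^(−1.2369).
e^(−1.2369) ≈ 0.29028270094, so P ≈ 5,515.3713.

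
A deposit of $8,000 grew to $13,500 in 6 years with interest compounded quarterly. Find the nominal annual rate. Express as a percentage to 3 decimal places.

8.817%

(1 + r/4)^24 = 13,500/8,000 = 1.6875.
1 + r/4 = 1.6875^(1/24) ≈ 1.022041, so r/4 ≈ 0.0220414.
r ≈ 4·0.0220414 = 8.81656%.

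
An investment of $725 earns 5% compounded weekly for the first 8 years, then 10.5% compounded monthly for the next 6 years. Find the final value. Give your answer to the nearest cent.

$2,024.83

After 8 years at 5%: 725 × 1.49153802 ≈ 1,081.3651.
Then 6 years at 10.5%: 1,081.3651 × 1.87247245 ≈ 2,024.8263.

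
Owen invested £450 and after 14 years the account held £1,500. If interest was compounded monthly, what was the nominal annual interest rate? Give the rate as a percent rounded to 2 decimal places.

8.63%

The 168-period growth factor is 1,500/450 = 3.33333.
r/12 = 3.33333^(1/168) − 1 ≈ 0.00719225, so r ≈ 12·0.00719225 = 8.63069%.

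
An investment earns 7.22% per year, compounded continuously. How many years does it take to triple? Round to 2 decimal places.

e^(0.0722t) = 3, so 0.0722t = ln 3 ≈ 1.0986.
t ≈ 1.0986/0.0722 ≈ 15.2162.

15.22 years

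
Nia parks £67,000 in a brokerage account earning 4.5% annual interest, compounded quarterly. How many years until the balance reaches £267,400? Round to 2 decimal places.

We need (1 + 0.01125)^(4t) = 3.991, so 4t = ln 3.991 / ln 1.01125 ≈ 123.7177.
t ≈ 123.7177/4 = 30.9294 years.

30.93 years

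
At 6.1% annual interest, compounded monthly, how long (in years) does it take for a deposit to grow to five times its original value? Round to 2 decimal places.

26.45 years

(1 + 0.00508333)^(12t) = 5.
12t = ln 5 / ln(1 + 0.00508333) ≈ 1.6094/0.00507046 ≈ 317.4148.
t ≈ 26.4512.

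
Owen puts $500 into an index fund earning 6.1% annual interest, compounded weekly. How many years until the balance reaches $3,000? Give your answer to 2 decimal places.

(1 + 0.00117308)^(52t) = 3,000/500 = 6.
52t·ln(1 + 0.00117308) = ln(6); 52t = 1.7918/0.00117239 ≈ 1528.2972.
t ≈ 29.3903 years.

29.39 years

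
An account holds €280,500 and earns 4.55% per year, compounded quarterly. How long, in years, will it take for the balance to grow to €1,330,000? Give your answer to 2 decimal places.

34.40 years

We need (1 + 0.011375)^(4t) = 4.7415, so 4t = ln 4.7415 / ln 1.011375 ≈ 137.5996.
t ≈ 137.5996/4 = 34.3999 years.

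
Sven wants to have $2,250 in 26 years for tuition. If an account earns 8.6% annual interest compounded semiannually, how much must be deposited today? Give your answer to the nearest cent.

Growth factor = (1 + 0.043)^52 ≈ 8.928613797.
P = 2,250/8.928613797 ≈ 251.9988.

$252.00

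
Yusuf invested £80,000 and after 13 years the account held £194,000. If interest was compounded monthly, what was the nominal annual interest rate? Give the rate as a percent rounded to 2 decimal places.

6.83%

(1 + r/12)^156 = 194,000/80,000 = 2.425.
1 + r/12 = 2.425^(1/156) ≈ 1.005695, so r/12 ≈ 0.00569456.
r ≈ 12·0.00569456 = 6.83347%.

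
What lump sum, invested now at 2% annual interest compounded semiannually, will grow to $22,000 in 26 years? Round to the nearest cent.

$13,113.28

Periodic rate = 2%/2 = 0.01; 52 periods.
P = 22,000/(1 + 0.01)^52 ≈ 22,000/1.6776889215 ≈ 13,113.2773.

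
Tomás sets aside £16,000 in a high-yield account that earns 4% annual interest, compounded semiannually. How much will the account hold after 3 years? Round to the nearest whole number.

£18,019

Growth factor = (1 + 0.02)^6 ≈ 1.1261624193.
A ≈ 16,000 × 1.1261624193 ≈ 18,018.5987.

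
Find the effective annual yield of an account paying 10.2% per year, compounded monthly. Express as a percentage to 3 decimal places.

10.691%

One year is 12 periods at 0.0085 each: (1 + 0.0085)^12 ≈ 1.106906.
EAR = 1.106906 − 1 ≈ 10.69062%.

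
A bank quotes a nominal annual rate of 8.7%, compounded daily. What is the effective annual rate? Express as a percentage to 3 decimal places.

One year is 365 periods at 0.000238356 each: (1 + 0.000238356)^365 ≈ 1.090885.
EAR = 1.090885 − 1 ≈ 9.08854%.

9.089%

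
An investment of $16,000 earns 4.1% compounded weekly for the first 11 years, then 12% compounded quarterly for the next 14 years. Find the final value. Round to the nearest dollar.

After 11 years at 4.1%: 16,000 × 1.56960233164 ≈ 25,113.6373.
Then 14 years at 12%: 25,113.6373 × 5.2346130494 ≈ 131,460.1736.

$131,460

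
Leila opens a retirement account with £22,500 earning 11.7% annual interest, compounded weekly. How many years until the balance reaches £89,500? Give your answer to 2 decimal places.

11.81 years

We need (1 + 0.00225)^(52t) = 3.9778, so 52t = ln 3.9778 / ln 1.00225 ≈ 614.3449.
t ≈ 614.3449/52 = 11.8143 years.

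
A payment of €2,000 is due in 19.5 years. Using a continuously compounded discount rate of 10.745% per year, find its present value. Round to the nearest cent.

P = A·e^(−rt) = 2,000·e^(−2.095275).
e^(−2.095275) ≈ 0.123036404, so P ≈ 246.0728.

€246.07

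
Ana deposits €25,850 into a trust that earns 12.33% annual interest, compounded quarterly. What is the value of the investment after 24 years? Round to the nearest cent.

€476,666.96

Growth factor = (1 + 0.030825)^96 ≈ 18.4397275099.
A ≈ 25,850 × 18.4397275099 ≈ 476,666.9561.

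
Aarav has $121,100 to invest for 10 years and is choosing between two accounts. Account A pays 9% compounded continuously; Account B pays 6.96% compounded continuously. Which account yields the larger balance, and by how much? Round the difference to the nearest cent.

Account A growth factor: e^(0.09·10) = e^0.9 ≈ 2.45960311116; balance ≈ 297,857.9368.
Account B growth factor: e^(0.0696·10) = e^0.696 ≈ 2.0057137852; balance ≈ 242,891.9394.
Account A is larger by 54,965.9974.

Account A, by $54,966.00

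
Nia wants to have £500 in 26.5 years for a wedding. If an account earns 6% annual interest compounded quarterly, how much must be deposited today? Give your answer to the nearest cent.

£103.17

Periodic rate = 6%/4 = 0.015; 106 periods.
P = 500/(1 + 0.015)^106 ≈ 500/4.84619046 ≈ 103.1738.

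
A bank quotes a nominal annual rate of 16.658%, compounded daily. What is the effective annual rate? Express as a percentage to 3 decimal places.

18.121%

EAR = (1 + 16.658%/365)^365 − 1 = (1 + 0.000456384)^365 − 1.
(1 + 0.000456384)^365 ≈ 1.181213, so EAR ≈ 18.12131%.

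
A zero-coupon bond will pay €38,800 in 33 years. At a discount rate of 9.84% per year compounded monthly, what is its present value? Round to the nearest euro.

€1,529

Growth factor = (1 + 0.0082)^396 ≈ 25.379932835.
P = 38,800/25.379932835 ≈ 1,528.7669.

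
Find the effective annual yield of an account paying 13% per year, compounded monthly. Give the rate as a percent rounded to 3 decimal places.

EAR = (1 + 13%/12)^12 − 1 = (1 + 0.0108333)^12 − 1.
(1 + 0.0108333)^12 ≈ 1.138032, so EAR ≈ 13.80325%.

13.803%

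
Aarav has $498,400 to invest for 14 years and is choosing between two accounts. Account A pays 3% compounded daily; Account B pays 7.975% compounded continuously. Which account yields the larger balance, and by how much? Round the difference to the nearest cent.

Account B, by $763,653.80

Account A growth factor: (1 + 0.03/365)^5110 ≈ 1.52193528781; balance ≈ 758,532.5474.
Account B growth factor: e^(0.07975·14) = e^1.1165 ≈ 3.054145963932; balance ≈ 1,522,186.3484.
Account B is larger by 763,653.8010.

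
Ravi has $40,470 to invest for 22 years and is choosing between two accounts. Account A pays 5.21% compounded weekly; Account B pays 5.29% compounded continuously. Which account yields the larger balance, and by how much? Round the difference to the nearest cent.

A: (1 + 0.0521/52)^1144 ≈ 3.14440971054, so 40,470 × 3.14440971054 ≈ 127,254.2610.
B: e^(0.0529·22) = e^1.1638 ≈ 3.20207808308, so 40,470 × 3.20207808308 ≈ 129,588.1000.
Difference ≈ 2,333.8390 in favor of B.

Account B, by $2,333.84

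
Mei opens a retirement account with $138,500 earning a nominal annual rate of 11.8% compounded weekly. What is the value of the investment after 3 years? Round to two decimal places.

$197,249.47

Growth factor = (1 + 0.118/52)^156 ≈ 1.4241839069.
A ≈ 138,500 × 1.4241839069 ≈ 197,249.4711.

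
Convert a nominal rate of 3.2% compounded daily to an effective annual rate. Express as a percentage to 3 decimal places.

3.252%

EAR = (1 + 3.2%/365)^365 − 1 = (1 + 0.0000876712)^365 − 1.
(1 + 0.0000876712)^365 ≈ 1.032516, so EAR ≈ 3.25161%.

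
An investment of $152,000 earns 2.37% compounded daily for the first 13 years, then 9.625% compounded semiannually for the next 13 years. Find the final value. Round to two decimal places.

After 13 years at 2.37%: 152,000 × 1.36082345445 ≈ 206,845.1651.
Then 13 years at 9.625%: 206,845.1651 × 3.39422070768 ≈ 702,078.1426.

$702,078.14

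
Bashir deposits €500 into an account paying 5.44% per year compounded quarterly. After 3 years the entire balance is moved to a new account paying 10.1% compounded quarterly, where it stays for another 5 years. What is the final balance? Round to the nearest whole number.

€968

Phase 1: 500·(1 + 0.0136)^12 ≈ 587.9890.
Phase 2: 587.9890·(1 + 0.02525)^20 ≈ 968.1993.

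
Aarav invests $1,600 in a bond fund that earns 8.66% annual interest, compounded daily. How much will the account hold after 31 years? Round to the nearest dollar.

$23,436

Periodic rate = 8.66%/365 = 0.00023726; periods = 365·31 = 11315.
A = 1,600·(1 + 0.0866/365)^11315 ≈ 1,600·14.647674357 ≈ 23,436.2790.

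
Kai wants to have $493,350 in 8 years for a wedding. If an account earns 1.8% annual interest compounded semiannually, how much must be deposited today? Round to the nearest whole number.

$427,461

Periodic rate = 1.8%/2 = 0.009; 16 periods.
P = 493,350/(1 + 0.009)^16 ≈ 493,350/1.15414044326 ≈ 427,460.9757.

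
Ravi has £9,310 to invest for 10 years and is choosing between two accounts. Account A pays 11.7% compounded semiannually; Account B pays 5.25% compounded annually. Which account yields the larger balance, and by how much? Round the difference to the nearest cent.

Account A growth factor: (1 + 0.0585)^20 ≈ 3.1175774187; balance ≈ 29,024.6458.
Account B growth factor: (1 + 0.0525)^10 ≈ 1.6680960159; balance ≈ 15,529.9739.
Account A is larger by 13,494.6719.

Account A, by £13,494.67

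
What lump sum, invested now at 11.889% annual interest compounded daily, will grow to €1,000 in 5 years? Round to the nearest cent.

Growth factor = (1 + 0.11889/365)^1825 ≈ 1.81185867.
P = 1,000/1.81185867 ≈ 551.9194.

€551.92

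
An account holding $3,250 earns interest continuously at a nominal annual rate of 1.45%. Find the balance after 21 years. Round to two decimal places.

$4,406.83

A = P·e^(rt) = 3,250·e^(0.0145·21) = 3,250·e^0.3045.
e^0.3045 ≈ 1.35594686, so A ≈ 4,406.8273.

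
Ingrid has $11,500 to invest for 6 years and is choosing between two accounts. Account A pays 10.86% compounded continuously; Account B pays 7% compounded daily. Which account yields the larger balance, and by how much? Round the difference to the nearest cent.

Account A growth factor: e^(0.1086·6) = e^0.6516 ≈ 1.9186081475; balance ≈ 22,063.9937.
Account B growth factor: (1 + 0.07/365)^2190 ≈ 1.5219002693; balance ≈ 17,501.8531.
Account A is larger by 4,562.1406.

Account A, by $4,562.14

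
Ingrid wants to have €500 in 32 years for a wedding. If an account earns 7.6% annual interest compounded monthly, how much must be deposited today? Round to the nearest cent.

Periodic rate = 7.6%/12 = 0.00633333; 384 periods.
P = 500/(1 + 0.076/12)^384 ≈ 500/11.2946711 ≈ 44.2687.

€44.27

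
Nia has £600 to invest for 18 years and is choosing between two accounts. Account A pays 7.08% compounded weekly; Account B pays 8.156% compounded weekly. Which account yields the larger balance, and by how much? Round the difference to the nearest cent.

A: (1 + 0.0708/52)^936 ≈ 3.57345607, so 600 × 3.57345607 ≈ 2,144.0736.
B: (1 + 0.08156/52)^936 ≈ 4.335902982, so 600 × 4.335902982 ≈ 2,601.5418.
Difference ≈ 457.4681 in favor of B.

Account B, by £457.47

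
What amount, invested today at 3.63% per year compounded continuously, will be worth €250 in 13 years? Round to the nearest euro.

P = A·e^(−rt) = 250·e^(−0.4719).
e^(−0.4719) ≈ 0.623815891, so P ≈ 155.9540.

€156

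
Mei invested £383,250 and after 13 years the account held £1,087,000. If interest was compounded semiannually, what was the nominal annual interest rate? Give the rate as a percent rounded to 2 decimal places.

8.18%

(1 + r/2)^26 = 1,087,000/383,250 = 2.83627.
1 + r/2 = 2.83627^(1/26) ≈ 1.04091, so r/2 ≈ 0.0409104.
r ≈ 2·0.0409104 = 8.18209%.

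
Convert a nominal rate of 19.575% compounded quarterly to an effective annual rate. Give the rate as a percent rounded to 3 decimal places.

21.059%

One year is 4 periods at 0.0489375 each: (1 + 0.0489375)^4 ≈ 1.210594.
EAR = 1.210594 − 1 ≈ 21.05938%.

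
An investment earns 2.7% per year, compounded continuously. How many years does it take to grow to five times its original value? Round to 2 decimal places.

e^(0.027t) = 5, so 0.027t = ln 5 ≈ 1.6094.
t ≈ 1.6094/0.027 ≈ 59.6088.

59.61 years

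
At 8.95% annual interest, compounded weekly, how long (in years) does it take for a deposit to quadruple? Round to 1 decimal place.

(1 + 0.00172115)^(52t) = 4.
52t = ln 4 / ln(1 + 0.00172115) ≈ 1.3863/0.00171967 ≈ 806.1377.
t ≈ 15.5026.

15.5 years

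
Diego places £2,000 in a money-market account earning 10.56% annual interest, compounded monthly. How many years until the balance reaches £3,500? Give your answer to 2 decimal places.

We need (1 + 0.0088)^(12t) = 1.75, so 12t = ln 1.75 / ln 1.0088 ≈ 63.8721.
t ≈ 63.8721/12 = 5.3227 years.

5.32 years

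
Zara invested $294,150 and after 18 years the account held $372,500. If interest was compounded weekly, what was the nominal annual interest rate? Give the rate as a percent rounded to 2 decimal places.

(1 + r/52)^936 = 372,500/294,150 = 1.26636.
1 + r/52 = 1.26636^(1/936) ≈ 1.000252, so r/52 ≈ 0.000252326.
r ≈ 52·0.000252326 = 1.31209%.

1.31%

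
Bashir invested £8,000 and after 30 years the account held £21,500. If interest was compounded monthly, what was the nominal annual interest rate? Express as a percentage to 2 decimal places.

The 360-period growth factor is 21,500/8,000 = 2.6875.
r/12 = 2.6875^(1/360) − 1 ≈ 0.00274992, so r ≈ 12·0.00274992 = 3.29990%.

3.30%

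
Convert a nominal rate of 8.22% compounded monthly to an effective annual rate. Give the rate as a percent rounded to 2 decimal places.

8.54%

EAR = (1 + 8.22%/12)^12 − 1 = (1 + 0.00685)^12 − 1.
(1 + 0.00685)^12 ≈ 1.085369, so EAR ≈ 8.53687%.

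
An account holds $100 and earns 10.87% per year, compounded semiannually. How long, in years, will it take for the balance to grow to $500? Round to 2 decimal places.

We need (1 + 0.05435)^(2t) = 5, so 2t = ln 5 / ln 1.05435 ≈ 30.4101.
t ≈ 30.4101/2 = 15.2050 years.

15.21 years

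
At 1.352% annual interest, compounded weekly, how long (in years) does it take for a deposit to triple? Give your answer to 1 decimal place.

(1 + 0.00026)^(52t) = 3.
52t = ln 3 / ln(1 + 0.00026) ≈ 1.0986/0.000259966 ≈ 4225.9812.
t ≈ 81.2689.

81.3 years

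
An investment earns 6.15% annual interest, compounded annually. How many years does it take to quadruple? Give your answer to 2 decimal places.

(1 + 0.0615)^t = 4.
t = ln 4 / ln(1 + 0.0615) ≈ 1.3863/0.059683 ≈ 23.2276.

23.23 years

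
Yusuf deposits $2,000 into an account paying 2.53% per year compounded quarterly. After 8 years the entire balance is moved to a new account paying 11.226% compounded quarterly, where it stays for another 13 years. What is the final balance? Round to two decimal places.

Phase 1: 2,000·(1 + 0.006325)^32 ≈ 2,447.1150.
Phase 2: 2,447.1150·(1 + 0.028065)^52 ≈ 10,321.0582.

$10,321.06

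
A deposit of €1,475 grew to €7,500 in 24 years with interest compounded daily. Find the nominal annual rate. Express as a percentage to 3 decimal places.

6.777%

The 8760-period growth factor is 7,500/1,475 = 5.08475.
r/365 = 5.08475^(1/8760) − 1 ≈ 0.000185662, so r ≈ 365·0.000185662 = 6.77665%.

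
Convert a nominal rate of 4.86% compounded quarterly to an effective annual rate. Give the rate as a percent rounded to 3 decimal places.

4.949%

One year is 4 periods at 0.01215 each: (1 + 0.01215)^4 ≈ 1.049493.
EAR = 1.049493 − 1 ≈ 4.94929%.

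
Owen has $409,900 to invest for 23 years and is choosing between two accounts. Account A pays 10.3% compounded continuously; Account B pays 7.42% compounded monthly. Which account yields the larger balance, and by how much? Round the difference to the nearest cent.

Account A, by $2,133,686.57

A: e^(0.103·23) = e^2.369 ≈ 10.68670023874, so 409,900 × 10.68670023874 ≈ 4,380,478.4279.
B: (1 + 0.0742/12)^276 ≈ 5.48131705795, so 409,900 × 5.48131705795 ≈ 2,246,791.8621.
Difference ≈ 2,133,686.5658 in favor of A.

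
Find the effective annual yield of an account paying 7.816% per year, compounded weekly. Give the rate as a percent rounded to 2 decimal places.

EAR = (1 + 7.816%/52)^52 − 1 = (1 + 0.00150308)^52 − 1.
(1 + 0.00150308)^52 ≈ 1.081232, so EAR ≈ 8.12322%.

8.12%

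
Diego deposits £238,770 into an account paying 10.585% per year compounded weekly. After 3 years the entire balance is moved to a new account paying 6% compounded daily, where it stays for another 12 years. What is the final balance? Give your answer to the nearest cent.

Phase 1: 238,770·(1 + 0.10585/52)^156 ≈ 327,906.3288.
Phase 2: 327,906.3288·(1 + 0.06/365)^4380 ≈ 673,621.7914.

£673,621.79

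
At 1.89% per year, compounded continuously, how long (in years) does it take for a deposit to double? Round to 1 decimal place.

e^(0.0189t) = 2, so 0.0189t = ln 2 ≈ 0.69315.
t ≈ 0.69315/0.0189 ≈ 36.6745.

36.7 years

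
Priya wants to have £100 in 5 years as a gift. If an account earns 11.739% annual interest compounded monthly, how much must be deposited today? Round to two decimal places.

Growth factor = (1 + 0.0097825)^60 ≈ 1.793372.
P = 100/1.793372 ≈ 55.7609.

£55.76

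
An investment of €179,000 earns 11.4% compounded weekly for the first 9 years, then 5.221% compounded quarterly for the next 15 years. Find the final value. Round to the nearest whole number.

After 9 years at 11.4%: 179,000 × 2.786752633182 ≈ 498,828.7213.
Then 15 years at 5.221%: 498,828.7213 × 2.177294412748 ≈ 1,086,096.9879.

€1,086,097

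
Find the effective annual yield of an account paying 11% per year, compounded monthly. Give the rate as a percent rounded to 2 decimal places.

11.57%

EAR = (1 + 11%/12)^12 − 1 = (1 + 0.00916667)^12 − 1.
(1 + 0.00916667)^12 ≈ 1.115719, so EAR ≈ 11.57188%.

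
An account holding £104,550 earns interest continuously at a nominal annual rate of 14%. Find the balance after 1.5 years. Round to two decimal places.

£128,981.04

A = P·e^(rt) = 104,550·e^(0.14·1.5) = 104,550·e^0.21.
e^0.21 ≈ 1.23367805996, so A ≈ 128,981.0412.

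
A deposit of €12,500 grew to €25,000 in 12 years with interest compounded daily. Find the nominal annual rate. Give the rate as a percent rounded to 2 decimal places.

5.78%

The 4380-period growth factor is 25,000/12,500 = 2.
r/365 = 2^(1/4380) − 1 ≈ 0.000158265, so r ≈ 365·0.000158265 = 5.77668%.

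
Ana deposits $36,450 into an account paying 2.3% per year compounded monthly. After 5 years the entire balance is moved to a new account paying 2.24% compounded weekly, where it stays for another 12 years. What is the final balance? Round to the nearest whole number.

Phase 1: 36,450·(1 + 0.023/12)^60 ≈ 40,887.7861.
Phase 2: 40,887.7861·(1 + 0.0224/52)^624 ≈ 53,494.2147.

$53,494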